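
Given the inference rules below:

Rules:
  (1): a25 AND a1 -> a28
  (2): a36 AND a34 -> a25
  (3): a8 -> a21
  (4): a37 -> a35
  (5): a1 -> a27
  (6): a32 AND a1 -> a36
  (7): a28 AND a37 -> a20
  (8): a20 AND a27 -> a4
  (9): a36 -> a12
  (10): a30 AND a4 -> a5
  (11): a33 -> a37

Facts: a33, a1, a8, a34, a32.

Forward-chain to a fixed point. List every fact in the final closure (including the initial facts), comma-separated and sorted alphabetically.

Round 1: (3) [a8 -> a21]; (5) [a1 -> a27]; (6) [a32 AND a1 -> a36]; (11) [a33 -> a37]. New: a21, a27, a36, a37.
Round 2: (2) [a36 AND a34 -> a25]; (4) [a37 -> a35]; (9) [a36 -> a12]. New: a25, a35, a12.
Round 3: (1) [a25 AND a1 -> a28]. New: a28.
Round 4: (7) [a28 AND a37 -> a20]. New: a20.
Round 5: (8) [a20 AND a27 -> a4]. New: a4.

a1, a12, a20, a21, a25, a27, a28, a32, a33, a34, a35, a36, a37, a4, a8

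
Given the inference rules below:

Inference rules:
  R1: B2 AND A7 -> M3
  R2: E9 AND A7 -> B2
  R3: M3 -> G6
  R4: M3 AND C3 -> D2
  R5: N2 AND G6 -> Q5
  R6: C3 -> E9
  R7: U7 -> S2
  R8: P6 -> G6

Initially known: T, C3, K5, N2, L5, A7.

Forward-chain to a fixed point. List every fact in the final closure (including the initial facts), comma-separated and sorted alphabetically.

A7, B2, C3, D2, E9, G6, K5, L5, M3, N2, Q5, T

Round 1 fires R6, giving E9.
Round 2 fires R2, giving B2.
Round 3 fires R1, giving M3.
Round 4 fires R3, R4, giving G6, D2.
Round 5 fires R5, giving Q5.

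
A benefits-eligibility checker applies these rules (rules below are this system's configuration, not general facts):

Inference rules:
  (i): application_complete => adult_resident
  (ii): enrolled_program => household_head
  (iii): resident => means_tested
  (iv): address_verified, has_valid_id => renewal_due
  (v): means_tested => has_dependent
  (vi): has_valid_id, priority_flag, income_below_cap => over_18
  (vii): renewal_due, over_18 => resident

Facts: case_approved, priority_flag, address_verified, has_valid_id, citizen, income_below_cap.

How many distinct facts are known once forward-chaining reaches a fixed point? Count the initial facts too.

11

Round 1: (iv) [address_verified, has_valid_id => renewal_due]; (vi) [has_valid_id, priority_flag, income_below_cap => over_18]. Adds renewal_due, over_18.
Round 2: (vii) [renewal_due, over_18 => resident]. Adds resident.
Round 3: (iii) [resident => means_tested]. Adds means_tested.
Round 4: (v) [means_tested => has_dependent]. Adds has_dependent.
Closure: {address_verified, case_approved, citizen, has_dependent, has_valid_id, income_below_cap, means_tested, over_18, priority_flag, renewal_due, resident} — 11 facts.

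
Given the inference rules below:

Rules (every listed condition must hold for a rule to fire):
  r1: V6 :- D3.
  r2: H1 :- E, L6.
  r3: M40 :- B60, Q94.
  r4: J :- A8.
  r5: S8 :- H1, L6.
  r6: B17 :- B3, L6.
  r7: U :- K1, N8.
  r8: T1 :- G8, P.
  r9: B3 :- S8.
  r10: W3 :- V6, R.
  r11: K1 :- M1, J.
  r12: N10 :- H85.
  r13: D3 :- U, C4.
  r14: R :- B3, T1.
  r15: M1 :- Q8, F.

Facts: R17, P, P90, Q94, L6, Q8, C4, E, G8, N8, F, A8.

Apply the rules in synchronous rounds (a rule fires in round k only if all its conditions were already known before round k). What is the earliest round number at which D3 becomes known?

Round 1 fires r2, r4, r8, r15, giving H1, J, T1, M1.
Round 2 fires r5, r11, giving S8, K1.
Round 3 fires r7, r9, giving U, B3.
Round 4 fires r6, r13, r14, giving B17, D3, R.
D3 first appears in round 4.

4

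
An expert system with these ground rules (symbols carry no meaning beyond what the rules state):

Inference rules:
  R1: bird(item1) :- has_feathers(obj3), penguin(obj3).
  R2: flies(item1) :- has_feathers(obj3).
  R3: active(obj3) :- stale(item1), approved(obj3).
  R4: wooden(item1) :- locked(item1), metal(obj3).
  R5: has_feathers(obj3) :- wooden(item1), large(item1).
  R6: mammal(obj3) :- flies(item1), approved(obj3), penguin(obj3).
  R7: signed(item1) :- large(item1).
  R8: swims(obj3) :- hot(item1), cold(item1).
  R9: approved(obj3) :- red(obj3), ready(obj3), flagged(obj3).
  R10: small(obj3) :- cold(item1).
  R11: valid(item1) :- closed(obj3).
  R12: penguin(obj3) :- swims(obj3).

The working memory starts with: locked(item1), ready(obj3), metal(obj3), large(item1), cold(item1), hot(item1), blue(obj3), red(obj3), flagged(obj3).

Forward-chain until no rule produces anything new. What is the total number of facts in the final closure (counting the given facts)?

[1] R4 [wooden(item1) :- locked(item1), metal(obj3).]; R7 [signed(item1) :- large(item1).]; R8 [swims(obj3) :- hot(item1), cold(item1).]; R9 [approved(obj3) :- red(obj3), ready(obj3), flagged(obj3).]; R10 [small(obj3) :- cold(item1).]. ⇒ new: wooden(item1), signed(item1), swims(obj3), approved(obj3), small(obj3).
[2] R5 [has_feathers(obj3) :- wooden(item1), large(item1).]; R12 [penguin(obj3) :- swims(obj3).]. ⇒ new: has_feathers(obj3), penguin(obj3).
[3] R1 [bird(item1) :- has_feathers(obj3), penguin(obj3).]; R2 [flies(item1) :- has_feathers(obj3).]. ⇒ new: bird(item1), flies(item1).
[4] R6 [mammal(obj3) :- flies(item1), approved(obj3), penguin(obj3).]. ⇒ new: mammal(obj3).
Closure: {approved(obj3), bird(item1), blue(obj3), cold(item1), flagged(obj3), flies(item1), has_feathers(obj3), hot(item1), large(item1), locked(item1), mammal(obj3), metal(obj3), penguin(obj3), ready(obj3), red(obj3), signed(item1), small(obj3), swims(obj3), wooden(item1)} — 19 facts.

19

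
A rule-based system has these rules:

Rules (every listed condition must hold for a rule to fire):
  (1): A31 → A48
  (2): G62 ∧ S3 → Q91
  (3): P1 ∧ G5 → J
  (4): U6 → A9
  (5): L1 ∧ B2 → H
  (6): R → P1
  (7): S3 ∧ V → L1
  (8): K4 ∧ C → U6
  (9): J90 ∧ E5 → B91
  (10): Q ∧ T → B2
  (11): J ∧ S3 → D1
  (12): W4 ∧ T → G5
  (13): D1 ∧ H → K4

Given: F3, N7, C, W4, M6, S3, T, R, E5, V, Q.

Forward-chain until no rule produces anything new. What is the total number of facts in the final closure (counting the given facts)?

21

Round 1 fires (6), (7), (10), (12), giving P1, L1, B2, G5.
Round 2 fires (3), (5), giving J, H.
Round 3 fires (11), giving D1.
Round 4 fires (13), giving K4.
Round 5 fires (8), giving U6.
Round 6 fires (4), giving A9.
Closure: {A9, B2, C, D1, E5, F3, G5, H, J, K4, L1, M6, N7, P1, Q, R, S3, T, U6, V, W4} — 21 facts.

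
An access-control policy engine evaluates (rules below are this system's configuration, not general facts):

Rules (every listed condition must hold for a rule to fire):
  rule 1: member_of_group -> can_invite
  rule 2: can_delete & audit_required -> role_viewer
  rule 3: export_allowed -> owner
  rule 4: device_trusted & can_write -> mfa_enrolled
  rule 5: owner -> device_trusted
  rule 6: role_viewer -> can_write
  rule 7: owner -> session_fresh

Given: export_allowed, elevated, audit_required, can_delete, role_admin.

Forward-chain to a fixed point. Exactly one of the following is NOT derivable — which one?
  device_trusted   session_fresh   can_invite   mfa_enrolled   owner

Round 1: rule 2 [can_delete & audit_required -> role_viewer]; rule 3 [export_allowed -> owner]. Adds role_viewer, owner.
Round 2: rule 5 [owner -> device_trusted]; rule 6 [role_viewer -> can_write]; rule 7 [owner -> session_fresh]. Adds device_trusted, can_write, session_fresh.
Round 3: rule 4 [device_trusted & can_write -> mfa_enrolled]. Adds mfa_enrolled.
Derived: session_fresh (round 2), mfa_enrolled (round 3), device_trusted (round 2), owner (round 1). can_invite never appears in any round.

can_invite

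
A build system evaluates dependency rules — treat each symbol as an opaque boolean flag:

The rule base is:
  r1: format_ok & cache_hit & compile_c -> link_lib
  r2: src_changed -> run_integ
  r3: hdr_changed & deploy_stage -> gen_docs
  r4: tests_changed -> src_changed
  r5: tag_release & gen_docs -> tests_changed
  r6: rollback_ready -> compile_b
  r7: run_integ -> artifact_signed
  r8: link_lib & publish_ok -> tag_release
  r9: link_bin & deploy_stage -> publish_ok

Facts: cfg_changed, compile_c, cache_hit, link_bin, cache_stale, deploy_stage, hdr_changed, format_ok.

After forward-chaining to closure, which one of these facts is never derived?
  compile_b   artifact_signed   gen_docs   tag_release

compile_b

[1] r1 [format_ok & cache_hit & compile_c -> link_lib]; r3 [hdr_changed & deploy_stage -> gen_docs]; r9 [link_bin & deploy_stage -> publish_ok]. ⇒ new: link_lib, gen_docs, publish_ok.
[2] r8 [link_lib & publish_ok -> tag_release]. ⇒ new: tag_release.
[3] r5 [tag_release & gen_docs -> tests_changed]. ⇒ new: tests_changed.
[4] r4 [tests_changed -> src_changed]. ⇒ new: src_changed.
[5] r2 [src_changed -> run_integ]. ⇒ new: run_integ.
[6] r7 [run_integ -> artifact_signed]. ⇒ new: artifact_signed.
Derived: artifact_signed (round 6), tag_release (round 2), gen_docs (round 1). compile_b never appears in any round.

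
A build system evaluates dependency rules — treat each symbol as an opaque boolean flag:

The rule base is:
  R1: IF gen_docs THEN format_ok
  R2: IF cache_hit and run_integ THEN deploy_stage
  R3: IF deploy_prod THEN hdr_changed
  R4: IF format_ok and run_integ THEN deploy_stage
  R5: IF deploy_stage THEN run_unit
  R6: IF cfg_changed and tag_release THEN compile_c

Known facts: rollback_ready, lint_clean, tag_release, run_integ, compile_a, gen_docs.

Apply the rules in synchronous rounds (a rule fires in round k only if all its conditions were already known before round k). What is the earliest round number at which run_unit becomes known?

[1] R1 [IF gen_docs THEN format_ok]. ⇒ new: format_ok.
[2] R4 [IF format_ok and run_integ THEN deploy_stage]. ⇒ new: deploy_stage.
[3] R5 [IF deploy_stage THEN run_unit]. ⇒ new: run_unit.
run_unit first appears in round 3.

3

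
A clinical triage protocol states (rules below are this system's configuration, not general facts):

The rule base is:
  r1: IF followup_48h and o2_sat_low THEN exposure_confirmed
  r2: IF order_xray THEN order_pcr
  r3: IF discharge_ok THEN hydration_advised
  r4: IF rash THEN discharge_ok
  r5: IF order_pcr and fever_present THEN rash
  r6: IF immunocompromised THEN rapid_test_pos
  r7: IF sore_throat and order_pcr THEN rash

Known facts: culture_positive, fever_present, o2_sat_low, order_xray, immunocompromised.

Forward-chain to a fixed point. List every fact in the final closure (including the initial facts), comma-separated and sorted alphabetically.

Round 1 fires r2, r6, giving order_pcr, rapid_test_pos.
Round 2 fires r5, giving rash.
Round 3 fires r4, giving discharge_ok.
Round 4 fires r3, giving hydration_advised.

culture_positive, discharge_ok, fever_present, hydration_advised, immunocompromised, o2_sat_low, order_pcr, order_xray, rapid_test_pos, rash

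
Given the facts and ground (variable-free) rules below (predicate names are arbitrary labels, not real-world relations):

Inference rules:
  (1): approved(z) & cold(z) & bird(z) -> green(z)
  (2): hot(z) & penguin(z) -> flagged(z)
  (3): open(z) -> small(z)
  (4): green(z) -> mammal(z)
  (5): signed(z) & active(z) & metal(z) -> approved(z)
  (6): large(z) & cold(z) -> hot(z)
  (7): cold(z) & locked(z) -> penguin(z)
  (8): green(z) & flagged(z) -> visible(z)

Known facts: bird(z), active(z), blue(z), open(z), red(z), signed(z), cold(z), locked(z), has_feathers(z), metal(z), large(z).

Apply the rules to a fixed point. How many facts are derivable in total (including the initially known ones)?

19

Round 1 fires (3), (5), (6), (7), giving small(z), approved(z), hot(z), penguin(z).
Round 2 fires (1), (2), giving green(z), flagged(z).
Round 3 fires (4), (8), giving mammal(z), visible(z).
Closure: {active(z), approved(z), bird(z), blue(z), cold(z), flagged(z), green(z), has_feathers(z), hot(z), large(z), locked(z), mammal(z), metal(z), open(z), penguin(z), red(z), signed(z), small(z), visible(z)} — 19 facts.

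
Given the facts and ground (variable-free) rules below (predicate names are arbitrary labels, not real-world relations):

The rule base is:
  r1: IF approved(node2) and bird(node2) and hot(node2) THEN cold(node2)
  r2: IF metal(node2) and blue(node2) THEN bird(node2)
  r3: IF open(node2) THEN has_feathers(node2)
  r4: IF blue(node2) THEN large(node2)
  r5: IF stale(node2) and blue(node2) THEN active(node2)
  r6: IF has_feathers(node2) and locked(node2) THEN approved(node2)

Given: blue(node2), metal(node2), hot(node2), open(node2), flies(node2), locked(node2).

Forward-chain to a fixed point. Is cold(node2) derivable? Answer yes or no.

yes

Round 1 — r2, r3, r4, derive bird(node2), has_feathers(node2), large(node2).
Round 2 — r6, derive approved(node2).
Round 3 — r1, derive cold(node2).
cold(node2) appears in round 3, so it is derivable.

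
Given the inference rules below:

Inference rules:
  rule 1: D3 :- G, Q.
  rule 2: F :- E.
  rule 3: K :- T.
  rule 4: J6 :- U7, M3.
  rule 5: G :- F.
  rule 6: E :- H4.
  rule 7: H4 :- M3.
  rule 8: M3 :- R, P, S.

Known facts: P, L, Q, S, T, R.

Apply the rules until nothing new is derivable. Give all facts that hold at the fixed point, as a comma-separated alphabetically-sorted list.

D3, E, F, G, H4, K, L, M3, P, Q, R, S, T

Round 1: rule 3 [K :- T.]; rule 8 [M3 :- R, P, S.]. Adds K, M3.
Round 2: rule 7 [H4 :- M3.]. Adds H4.
Round 3: rule 6 [E :- H4.]. Adds E.
Round 4: rule 2 [F :- E.]. Adds F.
Round 5: rule 5 [G :- F.]. Adds G.
Round 6: rule 1 [D3 :- G, Q.]. Adds D3.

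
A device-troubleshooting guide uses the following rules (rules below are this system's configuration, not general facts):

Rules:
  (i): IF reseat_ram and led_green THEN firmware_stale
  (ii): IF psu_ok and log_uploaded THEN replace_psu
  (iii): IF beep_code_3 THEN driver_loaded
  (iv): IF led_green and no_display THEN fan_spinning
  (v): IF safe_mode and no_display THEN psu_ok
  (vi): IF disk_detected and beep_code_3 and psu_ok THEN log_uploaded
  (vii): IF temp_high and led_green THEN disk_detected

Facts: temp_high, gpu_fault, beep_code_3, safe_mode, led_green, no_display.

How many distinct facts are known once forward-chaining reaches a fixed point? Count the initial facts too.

Round 1 fires (iii), (iv), (v), (vii), giving driver_loaded, fan_spinning, psu_ok, disk_detected.
Round 2 fires (vi), giving log_uploaded.
Round 3 fires (ii), giving replace_psu.
Closure: {beep_code_3, disk_detected, driver_loaded, fan_spinning, gpu_fault, led_green, log_uploaded, no_display, psu_ok, replace_psu, safe_mode, temp_high} — 12 facts.

12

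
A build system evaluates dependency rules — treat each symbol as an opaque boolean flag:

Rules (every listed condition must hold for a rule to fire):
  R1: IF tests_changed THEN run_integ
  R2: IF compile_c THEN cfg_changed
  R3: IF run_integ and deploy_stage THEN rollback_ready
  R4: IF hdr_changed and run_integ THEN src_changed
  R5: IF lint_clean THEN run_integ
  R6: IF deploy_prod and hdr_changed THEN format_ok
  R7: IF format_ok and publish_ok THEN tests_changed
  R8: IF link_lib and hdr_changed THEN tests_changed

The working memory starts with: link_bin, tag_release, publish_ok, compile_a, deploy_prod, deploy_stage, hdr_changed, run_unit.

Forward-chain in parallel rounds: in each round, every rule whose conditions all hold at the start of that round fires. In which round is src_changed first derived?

Round 1 — R6, derive format_ok.
Round 2 — R7, derive tests_changed.
Round 3 — R1, derive run_integ.
Round 4 — R3, R4, derive rollback_ready, src_changed.
src_changed first appears in round 4.

4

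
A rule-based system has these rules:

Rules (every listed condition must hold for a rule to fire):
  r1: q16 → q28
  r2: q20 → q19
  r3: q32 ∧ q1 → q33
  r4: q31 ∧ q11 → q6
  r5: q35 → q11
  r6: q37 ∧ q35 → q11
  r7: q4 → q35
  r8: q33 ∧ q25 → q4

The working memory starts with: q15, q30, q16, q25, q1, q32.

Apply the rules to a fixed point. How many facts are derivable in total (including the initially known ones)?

11

Round 1 — r1, r3, derive q28, q33.
Round 2 — r8, derive q4.
Round 3 — r7, derive q35.
Round 4 — r5, derive q11.
Closure: {q1, q11, q15, q16, q25, q28, q30, q32, q33, q35, q4} — 11 facts.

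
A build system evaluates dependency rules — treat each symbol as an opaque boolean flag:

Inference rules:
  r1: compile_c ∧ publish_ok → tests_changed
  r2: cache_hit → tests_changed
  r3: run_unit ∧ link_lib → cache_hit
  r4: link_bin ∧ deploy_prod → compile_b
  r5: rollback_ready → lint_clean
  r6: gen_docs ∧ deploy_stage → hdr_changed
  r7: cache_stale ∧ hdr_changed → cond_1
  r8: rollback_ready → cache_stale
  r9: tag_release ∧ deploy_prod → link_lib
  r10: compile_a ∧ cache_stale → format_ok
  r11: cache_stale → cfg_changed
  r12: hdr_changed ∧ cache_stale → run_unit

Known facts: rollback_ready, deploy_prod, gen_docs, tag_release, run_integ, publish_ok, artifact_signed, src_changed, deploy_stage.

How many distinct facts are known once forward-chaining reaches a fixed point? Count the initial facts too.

[1] r5 [rollback_ready → lint_clean]; r6 [gen_docs ∧ deploy_stage → hdr_changed]; r8 [rollback_ready → cache_stale]; r9 [tag_release ∧ deploy_prod → link_lib]. ⇒ new: lint_clean, hdr_changed, cache_stale, link_lib.
[2] r7 [cache_stale ∧ hdr_changed → cond_1]; r11 [cache_stale → cfg_changed]; r12 [hdr_changed ∧ cache_stale → run_unit]. ⇒ new: cond_1, cfg_changed, run_unit.
[3] r3 [run_unit ∧ link_lib → cache_hit]. ⇒ new: cache_hit.
[4] r2 [cache_hit → tests_changed]. ⇒ new: tests_changed.
Closure: {artifact_signed, cache_hit, cache_stale, cfg_changed, cond_1, deploy_prod, deploy_stage, gen_docs, hdr_changed, link_lib, lint_clean, publish_ok, rollback_ready, run_integ, run_unit, src_changed, tag_release, tests_changed} — 18 facts.

18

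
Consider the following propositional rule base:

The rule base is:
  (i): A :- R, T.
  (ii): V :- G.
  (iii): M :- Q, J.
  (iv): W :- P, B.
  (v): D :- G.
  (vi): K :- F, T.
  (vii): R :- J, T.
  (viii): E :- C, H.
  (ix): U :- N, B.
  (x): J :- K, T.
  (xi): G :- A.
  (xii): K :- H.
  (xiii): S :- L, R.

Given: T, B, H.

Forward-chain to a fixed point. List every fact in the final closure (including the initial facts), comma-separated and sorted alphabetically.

Round 1: (xii) [K :- H.]. Adds K.
Round 2: (x) [J :- K, T.]. Adds J.
Round 3: (vii) [R :- J, T.]. Adds R.
Round 4: (i) [A :- R, T.]. Adds A.
Round 5: (xi) [G :- A.]. Adds G.
Round 6: (ii) [V :- G.]; (v) [D :- G.]. Adds V, D.

A, B, D, G, H, J, K, R, T, V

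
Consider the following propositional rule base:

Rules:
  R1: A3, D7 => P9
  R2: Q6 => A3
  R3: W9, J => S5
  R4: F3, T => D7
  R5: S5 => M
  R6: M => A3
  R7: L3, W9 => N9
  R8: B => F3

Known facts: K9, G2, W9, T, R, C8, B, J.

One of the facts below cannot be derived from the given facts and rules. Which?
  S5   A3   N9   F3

N9

Round 1: R3 [W9, J => S5]; R8 [B => F3]. New: S5, F3.
Round 2: R4 [F3, T => D7]; R5 [S5 => M]. New: D7, M.
Round 3: R6 [M => A3]. New: A3.
Round 4: R1 [A3, D7 => P9]. New: P9.
Derived: A3 (round 3), S5 (round 1), F3 (round 1). N9 never appears in any round.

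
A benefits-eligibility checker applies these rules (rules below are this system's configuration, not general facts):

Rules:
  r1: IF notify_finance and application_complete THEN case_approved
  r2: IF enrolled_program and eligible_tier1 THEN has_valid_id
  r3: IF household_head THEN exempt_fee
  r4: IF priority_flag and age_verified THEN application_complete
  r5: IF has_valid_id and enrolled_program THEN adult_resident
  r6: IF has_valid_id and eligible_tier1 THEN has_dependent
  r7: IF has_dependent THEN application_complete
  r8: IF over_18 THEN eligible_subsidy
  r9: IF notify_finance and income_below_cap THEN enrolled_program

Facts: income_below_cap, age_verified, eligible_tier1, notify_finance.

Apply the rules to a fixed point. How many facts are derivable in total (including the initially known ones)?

10

Round 1: r9 [IF notify_finance and income_below_cap THEN enrolled_program]. New: enrolled_program.
Round 2: r2 [IF enrolled_program and eligible_tier1 THEN has_valid_id]. New: has_valid_id.
Round 3: r5 [IF has_valid_id and enrolled_program THEN adult_resident]; r6 [IF has_valid_id and eligible_tier1 THEN has_dependent]. New: adult_resident, has_dependent.
Round 4: r7 [IF has_dependent THEN application_complete]. New: application_complete.
Round 5: r1 [IF notify_finance and application_complete THEN case_approved]. New: case_approved.
Closure: {adult_resident, age_verified, application_complete, case_approved, eligible_tier1, enrolled_program, has_dependent, has_valid_id, income_below_cap, notify_finance} — 10 facts.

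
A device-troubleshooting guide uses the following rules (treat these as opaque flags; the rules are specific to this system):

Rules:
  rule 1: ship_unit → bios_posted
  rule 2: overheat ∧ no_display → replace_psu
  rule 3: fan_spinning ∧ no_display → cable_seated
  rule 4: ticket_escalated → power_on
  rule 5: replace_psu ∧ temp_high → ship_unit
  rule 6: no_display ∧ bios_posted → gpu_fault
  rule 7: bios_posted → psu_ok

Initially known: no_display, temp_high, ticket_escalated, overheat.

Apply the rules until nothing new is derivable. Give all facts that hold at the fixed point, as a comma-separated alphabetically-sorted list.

bios_posted, gpu_fault, no_display, overheat, power_on, psu_ok, replace_psu, ship_unit, temp_high, ticket_escalated

[1] rule 2 [overheat ∧ no_display → replace_psu]; rule 4 [ticket_escalated → power_on]. ⇒ new: replace_psu, power_on.
[2] rule 5 [replace_psu ∧ temp_high → ship_unit]. ⇒ new: ship_unit.
[3] rule 1 [ship_unit → bios_posted]. ⇒ new: bios_posted.
[4] rule 6 [no_display ∧ bios_posted → gpu_fault]; rule 7 [bios_posted → psu_ok]. ⇒ new: gpu_fault, psu_ok.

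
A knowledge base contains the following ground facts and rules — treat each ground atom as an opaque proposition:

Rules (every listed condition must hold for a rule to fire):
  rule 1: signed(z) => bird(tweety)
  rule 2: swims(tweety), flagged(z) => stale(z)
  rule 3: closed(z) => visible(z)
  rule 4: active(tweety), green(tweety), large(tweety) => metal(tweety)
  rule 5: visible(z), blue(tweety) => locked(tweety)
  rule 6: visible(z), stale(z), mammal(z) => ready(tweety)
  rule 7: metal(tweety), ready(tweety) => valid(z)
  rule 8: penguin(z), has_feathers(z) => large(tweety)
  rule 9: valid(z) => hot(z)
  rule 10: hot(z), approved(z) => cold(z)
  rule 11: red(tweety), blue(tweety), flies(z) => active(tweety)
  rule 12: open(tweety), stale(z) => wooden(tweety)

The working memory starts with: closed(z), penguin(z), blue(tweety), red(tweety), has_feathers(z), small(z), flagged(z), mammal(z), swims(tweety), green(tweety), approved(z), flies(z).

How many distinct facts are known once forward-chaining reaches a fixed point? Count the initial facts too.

Round 1 fires rule 2, rule 3, rule 8, rule 11, giving stale(z), visible(z), large(tweety), active(tweety).
Round 2 fires rule 4, rule 5, rule 6, giving metal(tweety), locked(tweety), ready(tweety).
Round 3 fires rule 7, giving valid(z).
Round 4 fires rule 9, giving hot(z).
Round 5 fires rule 10, giving cold(z).
Closure: {active(tweety), approved(z), blue(tweety), closed(z), cold(z), flagged(z), flies(z), green(tweety), has_feathers(z), hot(z), large(tweety), locked(tweety), mammal(z), metal(tweety), penguin(z), ready(tweety), red(tweety), small(z), stale(z), swims(tweety), valid(z), visible(z)} — 22 facts.

22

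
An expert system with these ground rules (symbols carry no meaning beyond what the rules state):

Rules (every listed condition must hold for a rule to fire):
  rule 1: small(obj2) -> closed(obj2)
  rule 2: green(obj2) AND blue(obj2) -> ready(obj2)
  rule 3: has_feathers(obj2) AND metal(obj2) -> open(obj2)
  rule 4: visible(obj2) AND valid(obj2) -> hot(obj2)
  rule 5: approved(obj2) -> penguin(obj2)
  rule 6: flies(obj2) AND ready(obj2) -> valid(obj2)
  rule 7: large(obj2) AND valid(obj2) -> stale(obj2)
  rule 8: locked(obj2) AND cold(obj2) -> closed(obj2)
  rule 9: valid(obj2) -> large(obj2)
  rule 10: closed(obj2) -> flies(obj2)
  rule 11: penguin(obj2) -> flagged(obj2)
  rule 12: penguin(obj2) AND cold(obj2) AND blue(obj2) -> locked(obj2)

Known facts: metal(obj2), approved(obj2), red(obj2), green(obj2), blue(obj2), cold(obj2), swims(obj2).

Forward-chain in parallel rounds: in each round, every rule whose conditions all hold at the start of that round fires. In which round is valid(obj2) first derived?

5

Round 1 fires rule 2, rule 5, giving ready(obj2), penguin(obj2).
Round 2 fires rule 11, rule 12, giving flagged(obj2), locked(obj2).
Round 3 fires rule 8, giving closed(obj2).
Round 4 fires rule 10, giving flies(obj2).
Round 5 fires rule 6, giving valid(obj2).
valid(obj2) first appears in round 5.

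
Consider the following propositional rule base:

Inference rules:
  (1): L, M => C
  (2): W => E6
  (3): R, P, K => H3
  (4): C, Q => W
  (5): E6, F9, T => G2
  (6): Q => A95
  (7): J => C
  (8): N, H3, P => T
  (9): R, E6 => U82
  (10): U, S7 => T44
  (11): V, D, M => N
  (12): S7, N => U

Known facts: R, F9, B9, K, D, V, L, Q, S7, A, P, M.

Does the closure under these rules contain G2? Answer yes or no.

yes

Round 1 fires (1), (3), (6), (11), giving C, H3, A95, N.
Round 2 fires (4), (8), (12), giving W, T, U.
Round 3 fires (2), (10), giving E6, T44.
Round 4 fires (5), (9), giving G2, U82.
G2 appears in round 4, so it is derivable.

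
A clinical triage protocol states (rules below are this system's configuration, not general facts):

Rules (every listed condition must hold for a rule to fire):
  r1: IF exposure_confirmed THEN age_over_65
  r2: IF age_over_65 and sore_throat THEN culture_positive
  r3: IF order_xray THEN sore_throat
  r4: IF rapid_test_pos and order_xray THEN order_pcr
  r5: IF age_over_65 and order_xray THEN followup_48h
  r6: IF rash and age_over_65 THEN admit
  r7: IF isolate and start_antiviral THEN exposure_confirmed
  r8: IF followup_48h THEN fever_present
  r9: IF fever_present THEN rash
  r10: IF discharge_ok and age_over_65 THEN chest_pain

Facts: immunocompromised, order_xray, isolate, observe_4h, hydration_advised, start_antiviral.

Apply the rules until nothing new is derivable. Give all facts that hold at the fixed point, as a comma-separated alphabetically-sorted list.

admit, age_over_65, culture_positive, exposure_confirmed, fever_present, followup_48h, hydration_advised, immunocompromised, isolate, observe_4h, order_xray, rash, sore_throat, start_antiviral

Round 1 — r3, r7, derive sore_throat, exposure_confirmed.
Round 2 — r1, derive age_over_65.
Round 3 — r2, r5, derive culture_positive, followup_48h.
Round 4 — r8, derive fever_present.
Round 5 — r9, derive rash.
Round 6 — r6, derive admit.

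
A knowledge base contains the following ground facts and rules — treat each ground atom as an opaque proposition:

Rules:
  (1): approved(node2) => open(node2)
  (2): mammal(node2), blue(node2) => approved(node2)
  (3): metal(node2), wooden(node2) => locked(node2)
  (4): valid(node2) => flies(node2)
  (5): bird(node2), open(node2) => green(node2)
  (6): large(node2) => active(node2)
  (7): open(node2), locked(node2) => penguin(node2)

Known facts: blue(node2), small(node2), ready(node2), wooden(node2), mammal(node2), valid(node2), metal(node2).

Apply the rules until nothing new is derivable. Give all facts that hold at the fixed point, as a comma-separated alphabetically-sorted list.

Round 1: (2) [mammal(node2), blue(node2) => approved(node2)]; (3) [metal(node2), wooden(node2) => locked(node2)]; (4) [valid(node2) => flies(node2)]. Adds approved(node2), locked(node2), flies(node2).
Round 2: (1) [approved(node2) => open(node2)]. Adds open(node2).
Round 3: (7) [open(node2), locked(node2) => penguin(node2)]. Adds penguin(node2).

approved(node2), blue(node2), flies(node2), locked(node2), mammal(node2), metal(node2), open(node2), penguin(node2), ready(node2), small(node2), valid(node2), wooden(node2)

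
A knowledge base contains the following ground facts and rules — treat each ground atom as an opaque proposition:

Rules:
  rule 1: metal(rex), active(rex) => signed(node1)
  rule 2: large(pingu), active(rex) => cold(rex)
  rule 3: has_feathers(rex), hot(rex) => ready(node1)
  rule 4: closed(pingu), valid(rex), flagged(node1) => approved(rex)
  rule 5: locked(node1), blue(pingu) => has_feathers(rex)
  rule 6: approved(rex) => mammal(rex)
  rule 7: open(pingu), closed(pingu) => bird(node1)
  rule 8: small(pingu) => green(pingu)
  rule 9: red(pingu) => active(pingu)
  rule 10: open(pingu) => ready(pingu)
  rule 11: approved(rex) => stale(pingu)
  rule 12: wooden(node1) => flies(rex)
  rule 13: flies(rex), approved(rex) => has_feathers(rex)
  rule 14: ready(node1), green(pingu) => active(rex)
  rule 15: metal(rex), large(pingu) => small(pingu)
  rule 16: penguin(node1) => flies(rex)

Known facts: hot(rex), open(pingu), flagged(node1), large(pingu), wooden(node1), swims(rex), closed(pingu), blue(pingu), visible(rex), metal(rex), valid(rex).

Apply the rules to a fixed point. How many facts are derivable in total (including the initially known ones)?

24

Round 1 fires rule 4, rule 7, rule 10, rule 12, rule 15, giving approved(rex), bird(node1), ready(pingu), flies(rex), small(pingu).
Round 2 fires rule 6, rule 8, rule 11, rule 13, giving mammal(rex), green(pingu), stale(pingu), has_feathers(rex).
Round 3 fires rule 3, giving ready(node1).
Round 4 fires rule 14, giving active(rex).
Round 5 fires rule 1, rule 2, giving signed(node1), cold(rex).
Closure: {active(rex), approved(rex), bird(node1), blue(pingu), closed(pingu), cold(rex), flagged(node1), flies(rex), green(pingu), has_feathers(rex), hot(rex), large(pingu), mammal(rex), metal(rex), open(pingu), ready(node1), ready(pingu), signed(node1), small(pingu), stale(pingu), swims(rex), valid(rex), visible(rex), wooden(node1)} — 24 facts.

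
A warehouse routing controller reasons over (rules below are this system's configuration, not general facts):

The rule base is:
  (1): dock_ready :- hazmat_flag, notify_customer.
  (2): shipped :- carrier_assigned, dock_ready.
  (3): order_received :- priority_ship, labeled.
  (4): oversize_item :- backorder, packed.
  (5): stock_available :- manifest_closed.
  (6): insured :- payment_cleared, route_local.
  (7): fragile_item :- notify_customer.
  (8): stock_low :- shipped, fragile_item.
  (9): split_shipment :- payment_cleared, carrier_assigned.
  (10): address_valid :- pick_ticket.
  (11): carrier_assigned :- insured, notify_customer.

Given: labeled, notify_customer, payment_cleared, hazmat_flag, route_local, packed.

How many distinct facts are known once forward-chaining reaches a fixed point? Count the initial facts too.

Round 1: (1) [dock_ready :- hazmat_flag, notify_customer.]; (6) [insured :- payment_cleared, route_local.]; (7) [fragile_item :- notify_customer.]. New: dock_ready, insured, fragile_item.
Round 2: (11) [carrier_assigned :- insured, notify_customer.]. New: carrier_assigned.
Round 3: (2) [shipped :- carrier_assigned, dock_ready.]; (9) [split_shipment :- payment_cleared, carrier_assigned.]. New: shipped, split_shipment.
Round 4: (8) [stock_low :- shipped, fragile_item.]. New: stock_low.
Closure: {carrier_assigned, dock_ready, fragile_item, hazmat_flag, insured, labeled, notify_customer, packed, payment_cleared, route_local, shipped, split_shipment, stock_low} — 13 facts.

13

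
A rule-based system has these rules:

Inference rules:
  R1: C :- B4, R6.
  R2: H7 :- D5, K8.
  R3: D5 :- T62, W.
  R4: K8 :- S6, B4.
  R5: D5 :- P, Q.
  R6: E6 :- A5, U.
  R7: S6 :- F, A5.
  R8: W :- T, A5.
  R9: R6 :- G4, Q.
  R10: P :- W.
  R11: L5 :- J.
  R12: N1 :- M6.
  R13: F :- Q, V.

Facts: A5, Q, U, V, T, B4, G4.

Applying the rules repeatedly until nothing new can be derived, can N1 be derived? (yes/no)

[1] R6 [E6 :- A5, U.]; R8 [W :- T, A5.]; R9 [R6 :- G4, Q.]; R13 [F :- Q, V.]. ⇒ new: E6, W, R6, F.
[2] R1 [C :- B4, R6.]; R7 [S6 :- F, A5.]; R10 [P :- W.]. ⇒ new: C, S6, P.
[3] R4 [K8 :- S6, B4.]; R5 [D5 :- P, Q.]. ⇒ new: K8, D5.
[4] R2 [H7 :- D5, K8.]. ⇒ new: H7.
Fixed point reached. N1 is concluded only by R12; R12 needs M6 (never derived).

no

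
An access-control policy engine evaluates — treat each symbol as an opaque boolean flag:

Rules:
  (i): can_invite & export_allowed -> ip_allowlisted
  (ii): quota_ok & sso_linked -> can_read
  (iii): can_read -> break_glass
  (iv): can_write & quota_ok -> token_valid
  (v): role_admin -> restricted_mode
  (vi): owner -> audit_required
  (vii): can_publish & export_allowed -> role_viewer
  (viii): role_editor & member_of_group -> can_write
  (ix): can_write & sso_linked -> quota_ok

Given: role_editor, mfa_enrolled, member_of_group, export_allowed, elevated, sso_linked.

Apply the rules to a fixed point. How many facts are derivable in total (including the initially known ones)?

11

[1] (viii) [role_editor & member_of_group -> can_write]. ⇒ new: can_write.
[2] (ix) [can_write & sso_linked -> quota_ok]. ⇒ new: quota_ok.
[3] (ii) [quota_ok & sso_linked -> can_read]; (iv) [can_write & quota_ok -> token_valid]. ⇒ new: can_read, token_valid.
[4] (iii) [can_read -> break_glass]. ⇒ new: break_glass.
Closure: {break_glass, can_read, can_write, elevated, export_allowed, member_of_group, mfa_enrolled, quota_ok, role_editor, sso_linked, token_valid} — 11 facts.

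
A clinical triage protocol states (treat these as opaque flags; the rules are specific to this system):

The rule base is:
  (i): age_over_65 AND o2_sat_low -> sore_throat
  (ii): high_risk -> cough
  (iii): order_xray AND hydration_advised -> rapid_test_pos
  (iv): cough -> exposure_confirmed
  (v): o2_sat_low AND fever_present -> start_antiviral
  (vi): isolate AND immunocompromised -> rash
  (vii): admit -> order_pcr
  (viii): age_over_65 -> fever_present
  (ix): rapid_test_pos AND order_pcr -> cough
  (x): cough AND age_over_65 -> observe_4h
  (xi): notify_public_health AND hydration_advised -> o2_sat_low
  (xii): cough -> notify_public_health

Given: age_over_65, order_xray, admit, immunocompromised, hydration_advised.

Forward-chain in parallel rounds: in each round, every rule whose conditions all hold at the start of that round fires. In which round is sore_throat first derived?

Round 1: (iii) [order_xray AND hydration_advised -> rapid_test_pos]; (vii) [admit -> order_pcr]; (viii) [age_over_65 -> fever_present]. Adds rapid_test_pos, order_pcr, fever_present.
Round 2: (ix) [rapid_test_pos AND order_pcr -> cough]. Adds cough.
Round 3: (iv) [cough -> exposure_confirmed]; (x) [cough AND age_over_65 -> observe_4h]; (xii) [cough -> notify_public_health]. Adds exposure_confirmed, observe_4h, notify_public_health.
Round 4: (xi) [notify_public_health AND hydration_advised -> o2_sat_low]. Adds o2_sat_low.
Round 5: (i) [age_over_65 AND o2_sat_low -> sore_throat]; (v) [o2_sat_low AND fever_present -> start_antiviral]. Adds sore_throat, start_antiviral.
sore_throat first appears in round 5.

5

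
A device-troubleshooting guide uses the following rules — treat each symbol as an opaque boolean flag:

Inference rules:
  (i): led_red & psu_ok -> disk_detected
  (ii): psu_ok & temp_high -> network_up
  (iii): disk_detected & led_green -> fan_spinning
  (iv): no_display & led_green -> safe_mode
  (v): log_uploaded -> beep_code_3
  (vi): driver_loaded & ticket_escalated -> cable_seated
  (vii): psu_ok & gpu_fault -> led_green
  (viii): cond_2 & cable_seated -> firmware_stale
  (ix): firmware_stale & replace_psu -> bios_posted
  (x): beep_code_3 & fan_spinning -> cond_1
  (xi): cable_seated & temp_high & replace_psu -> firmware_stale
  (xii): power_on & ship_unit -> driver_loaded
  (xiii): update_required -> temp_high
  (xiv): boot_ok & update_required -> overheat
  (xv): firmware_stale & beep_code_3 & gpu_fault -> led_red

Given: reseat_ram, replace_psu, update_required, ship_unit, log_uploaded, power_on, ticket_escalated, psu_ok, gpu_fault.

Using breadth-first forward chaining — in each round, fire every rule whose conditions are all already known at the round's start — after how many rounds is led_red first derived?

4

Round 1: (v) [log_uploaded -> beep_code_3]; (vii) [psu_ok & gpu_fault -> led_green]; (xii) [power_on & ship_unit -> driver_loaded]; (xiii) [update_required -> temp_high]. New: beep_code_3, led_green, driver_loaded, temp_high.
Round 2: (ii) [psu_ok & temp_high -> network_up]; (vi) [driver_loaded & ticket_escalated -> cable_seated]. New: network_up, cable_seated.
Round 3: (xi) [cable_seated & temp_high & replace_psu -> firmware_stale]. New: firmware_stale.
Round 4: (ix) [firmware_stale & replace_psu -> bios_posted]; (xv) [firmware_stale & beep_code_3 & gpu_fault -> led_red]. New: bios_posted, led_red.
led_red first appears in round 4.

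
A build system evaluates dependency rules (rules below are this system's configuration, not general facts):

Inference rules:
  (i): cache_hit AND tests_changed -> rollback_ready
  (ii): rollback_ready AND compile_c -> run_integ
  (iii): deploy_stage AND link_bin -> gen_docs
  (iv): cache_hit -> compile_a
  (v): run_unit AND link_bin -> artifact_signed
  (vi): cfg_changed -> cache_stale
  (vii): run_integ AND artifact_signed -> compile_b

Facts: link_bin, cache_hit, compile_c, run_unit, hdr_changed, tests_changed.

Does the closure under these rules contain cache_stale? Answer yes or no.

no

Round 1 — (i), (iv), (v), derive rollback_ready, compile_a, artifact_signed.
Round 2 — (ii), derive run_integ.
Round 3 — (vii), derive compile_b.
Fixed point reached. cache_stale is concluded only by (vi); (vi) needs cfg_changed (never derived).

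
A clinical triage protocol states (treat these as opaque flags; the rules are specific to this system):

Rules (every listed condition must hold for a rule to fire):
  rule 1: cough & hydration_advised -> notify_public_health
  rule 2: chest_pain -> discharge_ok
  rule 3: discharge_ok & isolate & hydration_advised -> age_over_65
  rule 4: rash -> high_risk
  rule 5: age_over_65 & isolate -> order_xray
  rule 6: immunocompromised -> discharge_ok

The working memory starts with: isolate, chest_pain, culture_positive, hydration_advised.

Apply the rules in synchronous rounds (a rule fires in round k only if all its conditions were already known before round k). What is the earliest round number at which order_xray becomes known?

Round 1 — rule 2, derive discharge_ok.
Round 2 — rule 3, derive age_over_65.
Round 3 — rule 5, derive order_xray.
order_xray first appears in round 3.

3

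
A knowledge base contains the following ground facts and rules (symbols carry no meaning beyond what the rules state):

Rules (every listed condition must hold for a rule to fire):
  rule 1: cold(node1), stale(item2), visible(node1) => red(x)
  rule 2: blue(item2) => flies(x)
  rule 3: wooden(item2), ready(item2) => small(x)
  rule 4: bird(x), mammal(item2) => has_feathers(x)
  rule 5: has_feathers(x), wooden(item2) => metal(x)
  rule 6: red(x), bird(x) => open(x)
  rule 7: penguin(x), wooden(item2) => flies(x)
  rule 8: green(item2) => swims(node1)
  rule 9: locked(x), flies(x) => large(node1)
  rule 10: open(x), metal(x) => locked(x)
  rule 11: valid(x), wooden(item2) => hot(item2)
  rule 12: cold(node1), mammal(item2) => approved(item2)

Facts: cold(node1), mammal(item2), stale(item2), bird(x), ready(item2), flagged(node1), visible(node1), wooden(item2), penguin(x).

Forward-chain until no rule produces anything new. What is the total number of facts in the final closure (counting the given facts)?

18

Round 1: rule 1 [cold(node1), stale(item2), visible(node1) => red(x)]; rule 3 [wooden(item2), ready(item2) => small(x)]; rule 4 [bird(x), mammal(item2) => has_feathers(x)]; rule 7 [penguin(x), wooden(item2) => flies(x)]; rule 12 [cold(node1), mammal(item2) => approved(item2)]. Adds red(x), small(x), has_feathers(x), flies(x), approved(item2).
Round 2: rule 5 [has_feathers(x), wooden(item2) => metal(x)]; rule 6 [red(x), bird(x) => open(x)]. Adds metal(x), open(x).
Round 3: rule 10 [open(x), metal(x) => locked(x)]. Adds locked(x).
Round 4: rule 9 [locked(x), flies(x) => large(node1)]. Adds large(node1).
Closure: {approved(item2), bird(x), cold(node1), flagged(node1), flies(x), has_feathers(x), large(node1), locked(x), mammal(item2), metal(x), open(x), penguin(x), ready(item2), red(x), small(x), stale(item2), visible(node1), wooden(item2)} — 18 facts.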